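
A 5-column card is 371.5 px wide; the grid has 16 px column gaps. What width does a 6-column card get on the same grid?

5 columns + 4 column gaps: 5c + 4·16 = 371.5.
5c = 371.5 − 64 = 307.5, so c = 61.5 px.
Span of 6: 6·61.5 + 5·16 = 369 + 80 = 449 px.

449 px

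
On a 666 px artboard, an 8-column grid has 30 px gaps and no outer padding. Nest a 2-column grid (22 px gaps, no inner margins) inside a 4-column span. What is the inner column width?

Subtracting 7 gaps of 30 leaves 456 for 8 columns, so c = 57 px.
4-column span = 4·57 + 3·30 = 318 px.
2 columns + 1 gap: 2d + 1·22 = 318.
2d = 318 − 22 = 296, so d = 148 px.

148 px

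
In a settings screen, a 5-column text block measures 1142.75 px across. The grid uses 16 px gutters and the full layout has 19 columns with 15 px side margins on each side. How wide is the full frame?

Subtracting 4 gutters of 16 leaves 1078.75 for 5 columns, so c = 215.75 px.
Adding margins, columns and gutters: 30 + 4099.25 + 288 = 4417.25 px.

4417.25 px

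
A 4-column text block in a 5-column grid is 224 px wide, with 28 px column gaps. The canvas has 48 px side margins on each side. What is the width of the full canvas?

Subtracting 3 column gaps of 28 leaves 140 for 4 columns, so c = 35 px.
Total width: 2·48 + 5·35 + 4·28 = 383 px.

383 px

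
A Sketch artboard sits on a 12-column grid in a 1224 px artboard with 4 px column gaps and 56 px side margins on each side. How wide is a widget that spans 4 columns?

368 px

Content width = 1224 − 2·56 = 1112 px.
12 columns + 11 column gaps: 12c + 11·4 = 1112.
12c = 1112 − 44 = 1068, so c = 89 px.
4 columns plus 3 column gaps: 356 + 12 = 368 px.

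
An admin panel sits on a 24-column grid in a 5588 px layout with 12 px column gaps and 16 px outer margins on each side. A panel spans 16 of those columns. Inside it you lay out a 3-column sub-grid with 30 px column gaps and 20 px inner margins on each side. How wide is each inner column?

1200 px

Inside the margins: 5588 − 32 = 5556 px.
5556 − 23·12 = 5280; ÷24 gives c = 220 px.
16 columns plus 15 column gaps: 3520 + 180 = 3700 px.
Inner content = 3700 − 2·20 = 3660 px.
Subtracting 2 column gaps of 30 leaves 3600 for 3 columns, so d = 1200 px.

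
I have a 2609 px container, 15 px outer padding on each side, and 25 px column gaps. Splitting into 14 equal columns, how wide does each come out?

Subtract both margins: 2609 − 2·15 = 2579 px.
14 columns + 13 column gaps: 14c + 13·25 = 2579.
14c = 2579 − 325 = 2254, so c = 161 px.

161 px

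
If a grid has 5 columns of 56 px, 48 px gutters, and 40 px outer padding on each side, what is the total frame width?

Frame = 2·40 + 5·56 + 4·48 = 80 + 280 + 192 = 552 px.

552 px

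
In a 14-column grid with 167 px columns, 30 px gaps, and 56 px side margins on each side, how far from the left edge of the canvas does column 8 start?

Column 8 starts at margin + 7·(column + gutter) = 56 + 7·197 = 1435 px.

1435 px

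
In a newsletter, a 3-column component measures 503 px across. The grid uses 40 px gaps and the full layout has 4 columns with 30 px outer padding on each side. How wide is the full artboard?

3c + 2·40 = 503 → 3c = 423 → c = 141 px.
Artboard = 2·30 + 4·141 + 3·40 = 60 + 564 + 120 = 744 px.

744 px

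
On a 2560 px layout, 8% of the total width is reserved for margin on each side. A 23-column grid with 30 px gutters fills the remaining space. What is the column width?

64.8 px

Each margin = 8% of 2560 = 204.8 px; content = 2560 − 2·204.8 = 2150.4 px.
23 columns + 22 gutters: 23c + 22·30 = 2150.4.
23c = 2150.4 − 660 = 1490.4, so c = 64.8 px.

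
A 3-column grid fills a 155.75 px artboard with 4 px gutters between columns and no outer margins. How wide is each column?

155.75 − 2·4 = 147.75; ÷3 gives c = 49.25 px.

49.25 px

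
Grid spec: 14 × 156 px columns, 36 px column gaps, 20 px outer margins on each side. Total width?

Container = 2·20 + 14·156 + 13·36 = 40 + 2184 + 468 = 2692 px.

2692 px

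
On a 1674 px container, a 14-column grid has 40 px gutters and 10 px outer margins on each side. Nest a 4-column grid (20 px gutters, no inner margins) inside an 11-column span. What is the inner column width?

307.75 px

Inside the margins: 1674 − 20 = 1654 px.
1654 − 13·40 = 1134; ÷14 gives c = 81 px.
11 columns plus 10 gutters: 891 + 400 = 1291 px.
1291 − 3·20 = 1231; ÷4 gives d = 307.75 px.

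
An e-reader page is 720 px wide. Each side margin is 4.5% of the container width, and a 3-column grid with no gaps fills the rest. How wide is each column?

Each margin = 4.5% of 720 = 32.4 px; content = 720 − 2·32.4 = 655.2 px.
3c = 655.2 → c = 218.4 px.

218.4 px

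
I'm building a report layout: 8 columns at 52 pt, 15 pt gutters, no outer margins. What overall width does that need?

Artboard = 8·52 + 7·15 = 416 + 105 = 521 pt.

521 pt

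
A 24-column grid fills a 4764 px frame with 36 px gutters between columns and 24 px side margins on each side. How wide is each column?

Content width = 4764 − 2·24 = 4716 px.
Subtracting 23 gutters of 36 leaves 3888 for 24 columns, so c = 162 px.

162 px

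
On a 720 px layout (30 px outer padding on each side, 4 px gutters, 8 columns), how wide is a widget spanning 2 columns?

162 px

Subtract both margins: 720 − 2·30 = 660 px.
660 − 7·4 = 632; ÷8 gives c = 79 px.
2 columns plus 1 gutter: 158 + 4 = 162 px.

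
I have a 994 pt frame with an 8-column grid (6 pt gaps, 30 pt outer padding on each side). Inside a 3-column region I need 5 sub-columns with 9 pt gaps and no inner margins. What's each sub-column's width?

62.1 pt

Subtract both margins: 994 − 2·30 = 934 pt.
8 columns + 7 gaps: 8c + 7·6 = 934.
8c = 934 − 42 = 892, so c = 111.5 pt.
3-column span = 3·111.5 + 2·6 = 346.5 pt.
Subtracting 4 gaps of 9 leaves 310.5 for 5 columns, so d = 62.1 pt.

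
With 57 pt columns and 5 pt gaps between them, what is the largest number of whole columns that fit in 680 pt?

11 columns

Each extra column adds 57 + 5 = 62 pt.
(680 + 5) / 62 = 11.05, so 11 columns fit.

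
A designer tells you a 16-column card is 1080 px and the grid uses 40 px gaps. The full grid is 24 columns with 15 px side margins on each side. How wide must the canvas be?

Subtracting 15 gaps of 40 leaves 480 for 16 columns, so c = 30 px.
Canvas = 2·15 + 24·30 + 23·40 = 30 + 720 + 920 = 1670 px.

1670 px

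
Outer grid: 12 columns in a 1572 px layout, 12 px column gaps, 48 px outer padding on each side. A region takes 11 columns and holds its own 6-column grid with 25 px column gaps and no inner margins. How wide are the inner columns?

Outer content = 1572 − 2·48 = 1476 px.
1476 − 11·12 = 1344; ÷12 gives c = 112 px.
Span of 11: 11·112 + 10·12 = 1232 + 120 = 1352 px.
1352 − 5·25 = 1227; ÷6 gives d = 204.5 px.

204.5 px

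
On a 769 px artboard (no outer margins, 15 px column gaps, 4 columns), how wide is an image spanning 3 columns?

573 px

769 − 3·15 = 724; ÷4 gives c = 181 px.
3 columns plus 2 column gaps: 543 + 30 = 573 px.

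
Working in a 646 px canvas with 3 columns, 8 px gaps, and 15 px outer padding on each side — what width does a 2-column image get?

Take off 30 px of margins, leaving 616 px.
3 columns + 2 gaps: 3c + 2·8 = 616.
3c = 616 − 16 = 600, so c = 200 px.
2 columns plus 1 gap: 400 + 8 = 408 px.

408 px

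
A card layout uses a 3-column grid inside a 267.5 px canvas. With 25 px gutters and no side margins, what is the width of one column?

72.5 px

3 columns + 2 gutters: 3c + 2·25 = 267.5.
3c = 267.5 − 50 = 217.5, so c = 72.5 px.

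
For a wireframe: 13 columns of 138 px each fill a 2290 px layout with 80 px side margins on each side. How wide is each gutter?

Subtract both margins: 2290 − 2·80 = 2130 px.
13·138 + 12g = 2130 → 12g = 336 → g = 28 px.

28 px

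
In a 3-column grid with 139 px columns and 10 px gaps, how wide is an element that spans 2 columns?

2 columns plus 1 gap: 278 + 10 = 288 px.

288 px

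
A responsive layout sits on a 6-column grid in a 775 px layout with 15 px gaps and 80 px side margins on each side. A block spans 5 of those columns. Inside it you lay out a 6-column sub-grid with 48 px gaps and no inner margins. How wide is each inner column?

45 px

Outer content = 775 − 2·80 = 615 px.
615 − 5·15 = 540; ÷6 gives c = 90 px.
5 columns plus 4 gaps: 450 + 60 = 510 px.
6d + 5·48 = 510 → 6d = 270 → d = 45 px.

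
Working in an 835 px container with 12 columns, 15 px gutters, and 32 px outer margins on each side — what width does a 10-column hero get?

640 px

Take off 64 px of margins, leaving 771 px.
771 − 11·15 = 606; ÷12 gives c = 50.5 px.
Span of 10: 10·50.5 + 9·15 = 505 + 135 = 640 px.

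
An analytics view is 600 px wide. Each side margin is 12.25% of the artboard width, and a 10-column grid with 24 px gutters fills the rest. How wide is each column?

Each margin = 12.25% of 600 = 73.5 px; content = 600 − 2·73.5 = 453 px.
453 − 9·24 = 237; ÷10 gives c = 23.7 px.

23.7 px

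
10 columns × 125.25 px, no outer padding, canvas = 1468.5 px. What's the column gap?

10 columns take 10·125.25 = 1252.5 px; remaining 216 splits into 9 column gaps.
g = 216 / 9 = 24 px.

24 px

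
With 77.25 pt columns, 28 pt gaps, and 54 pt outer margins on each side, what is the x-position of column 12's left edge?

1211.75 pt

Before column 12: the margin + 11 columns + 11 gaps.
Offset = 54 + 11·(77.25 + 28) = 54 + 1157.75 = 1211.75 pt.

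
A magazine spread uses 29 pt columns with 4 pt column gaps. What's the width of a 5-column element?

Span of 5: 5·29 + 4·4 = 145 + 16 = 161 pt.

161 pt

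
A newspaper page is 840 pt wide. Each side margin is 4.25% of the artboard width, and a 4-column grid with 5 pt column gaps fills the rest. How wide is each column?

188.4 pt

Each margin = 4.25% of 840 = 35.7 pt; content = 840 − 2·35.7 = 768.6 pt.
4c + 3·5 = 768.6 → 4c = 753.6 → c = 188.4 pt.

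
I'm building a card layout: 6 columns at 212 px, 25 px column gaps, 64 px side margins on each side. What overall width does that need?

1525 px

Total width: 2·64 + 6·212 + 5·25 = 1525 px.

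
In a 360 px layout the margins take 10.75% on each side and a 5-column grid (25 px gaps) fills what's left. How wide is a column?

Each margin = 10.75% of 360 = 38.7 px; content = 360 − 2·38.7 = 282.6 px.
282.6 − 4·25 = 182.6; ÷5 gives c = 36.52 px.

36.52 px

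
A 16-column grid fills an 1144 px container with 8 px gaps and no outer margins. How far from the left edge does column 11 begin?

720 px

Subtracting 15 gaps of 8 leaves 1024 for 16 columns, so c = 64 px.
Before column 11: 10 columns + 10 gaps.
Offset = 10·(64 + 8) = 10·72 = 720 px.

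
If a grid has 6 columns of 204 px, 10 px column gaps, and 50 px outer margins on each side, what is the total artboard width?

Artboard = 2·50 + 6·204 + 5·10 = 100 + 1224 + 50 = 1374 px.

1374 px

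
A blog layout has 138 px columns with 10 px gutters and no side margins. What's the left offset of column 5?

Each column+gutter stride is 148 px; with no margin, 4 of them is 592 px.

592 px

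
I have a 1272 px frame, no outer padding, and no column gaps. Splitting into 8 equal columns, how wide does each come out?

1272 / 8 = 159 px per column.

159 px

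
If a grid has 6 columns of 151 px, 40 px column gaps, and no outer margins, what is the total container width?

Summing: 906 + 200 = 1106 px.

1106 px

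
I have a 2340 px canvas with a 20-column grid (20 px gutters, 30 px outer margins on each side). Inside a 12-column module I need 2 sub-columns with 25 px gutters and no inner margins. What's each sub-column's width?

667.5 px

Subtract both margins: 2340 − 2·30 = 2280 px.
Subtracting 19 gutters of 20 leaves 1900 for 20 columns, so c = 95 px.
Span of 12: 12·95 + 11·20 = 1140 + 220 = 1360 px.
1360 − 1·25 = 1335; ÷2 gives d = 667.5 px.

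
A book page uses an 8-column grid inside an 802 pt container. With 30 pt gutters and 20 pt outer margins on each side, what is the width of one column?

Take off 40 pt of margins, leaving 762 pt.
Subtracting 7 gutters of 30 leaves 552 for 8 columns, so c = 69 pt.

69 pt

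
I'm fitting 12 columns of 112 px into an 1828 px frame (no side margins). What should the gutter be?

12 columns take 12·112 = 1344 px; remaining 484 splits into 11 gutters.
g = 484 / 11 = 44 px.

44 px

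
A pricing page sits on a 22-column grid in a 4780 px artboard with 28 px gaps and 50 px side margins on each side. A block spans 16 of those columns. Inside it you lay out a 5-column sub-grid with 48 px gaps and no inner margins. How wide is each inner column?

Subtract both margins: 4780 − 2·50 = 4680 px.
Subtracting 21 gaps of 28 leaves 4092 for 22 columns, so c = 186 px.
16 columns plus 15 gaps: 2976 + 420 = 3396 px.
3396 − 4·48 = 3204; ÷5 gives d = 640.8 px.

640.8 px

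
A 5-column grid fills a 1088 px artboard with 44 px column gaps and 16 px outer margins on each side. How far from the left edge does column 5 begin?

896 px

Inside the margins: 1088 − 32 = 1056 px.
5 columns + 4 column gaps: 5c + 4·44 = 1056.
5c = 1056 − 176 = 880, so c = 176 px.
Each column+gutter stride is 220 px; 4 of them past the 16 px margin is 16 + 880 = 896 px.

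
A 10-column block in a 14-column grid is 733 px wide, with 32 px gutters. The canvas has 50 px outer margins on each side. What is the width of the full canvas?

1139 px

Subtracting 9 gutters of 32 leaves 445 for 10 columns, so c = 44.5 px.
Total width: 2·50 + 14·44.5 + 13·32 = 1139 px.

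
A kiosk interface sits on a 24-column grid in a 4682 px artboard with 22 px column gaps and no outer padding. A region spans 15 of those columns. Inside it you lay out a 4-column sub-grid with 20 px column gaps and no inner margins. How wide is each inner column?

714.5 px

Subtracting 23 column gaps of 22 leaves 4176 for 24 columns, so c = 174 px.
15-column span = 15·174 + 14·22 = 2918 px.
4d + 3·20 = 2918 → 4d = 2858 → d = 714.5 px.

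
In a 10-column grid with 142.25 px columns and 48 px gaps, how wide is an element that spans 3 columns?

3-column span = 3·142.25 + 2·48 = 522.75 px.

522.75 px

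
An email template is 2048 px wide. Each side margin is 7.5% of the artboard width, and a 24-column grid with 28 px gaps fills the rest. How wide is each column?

45.7 px

Margins: 7.5% × 2048 = 153.6 px each, so content = 2048 − 307.2 = 1740.8 px.
24 columns + 23 gaps: 24c + 23·28 = 1740.8.
24c = 1740.8 − 644 = 1096.8, so c = 45.7 px.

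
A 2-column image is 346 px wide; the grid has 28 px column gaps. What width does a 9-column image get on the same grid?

2c + 1·28 = 346 → 2c = 318 → c = 159 px.
Span of 9: 9·159 + 8·28 = 1431 + 224 = 1655 px.

1655 px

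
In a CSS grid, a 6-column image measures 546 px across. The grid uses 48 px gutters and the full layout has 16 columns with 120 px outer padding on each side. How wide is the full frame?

1776 px

Subtracting 5 gutters of 48 leaves 306 for 6 columns, so c = 51 px.
Adding margins, columns and gutters: 240 + 816 + 720 = 1776 px.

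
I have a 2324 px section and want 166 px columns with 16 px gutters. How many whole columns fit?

12 columns

12 columns: 12·166 + 11·16 = 2168 px ≤ 2324.
13 columns: 2350 px > 2324. So 12.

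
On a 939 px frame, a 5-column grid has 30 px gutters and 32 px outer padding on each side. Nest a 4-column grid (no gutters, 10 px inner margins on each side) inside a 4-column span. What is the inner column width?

168.5 px

Take off 64 px of margins, leaving 875 px.
Subtracting 4 gutters of 30 leaves 755 for 5 columns, so c = 151 px.
4-column span = 4·151 + 3·30 = 694 px.
Inner content = 694 − 2·10 = 674 px.
4d = 674 → d = 168.5 px.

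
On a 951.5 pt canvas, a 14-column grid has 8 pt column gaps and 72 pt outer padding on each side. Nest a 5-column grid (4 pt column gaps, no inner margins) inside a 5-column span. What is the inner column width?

53.45 pt

Subtract both margins: 951.5 − 2·72 = 807.5 pt.
Subtracting 13 column gaps of 8 leaves 703.5 for 14 columns, so c = 50.25 pt.
Span of 5: 5·50.25 + 4·8 = 251.25 + 32 = 283.25 pt.
5d + 4·4 = 283.25 → 5d = 267.25 → d = 53.45 pt.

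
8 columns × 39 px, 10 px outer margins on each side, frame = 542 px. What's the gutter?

Content width = 542 − 2·10 = 522 px.
8 columns take 8·39 = 312 px; remaining 210 splits into 7 gutters.
g = 210 / 7 = 30 px.

30 px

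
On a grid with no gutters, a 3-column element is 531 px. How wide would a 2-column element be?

531 / 3 = 177 px per column.
2-column span = 2·177 = 354 px.

354 px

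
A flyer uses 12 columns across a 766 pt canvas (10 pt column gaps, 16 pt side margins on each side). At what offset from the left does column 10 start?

Subtract both margins: 766 − 2·16 = 734 pt.
Subtracting 11 column gaps of 10 leaves 624 for 12 columns, so c = 52 pt.
Column 10 starts at margin + 9·(column + gutter) = 16 + 9·62 = 574 pt.

574 pt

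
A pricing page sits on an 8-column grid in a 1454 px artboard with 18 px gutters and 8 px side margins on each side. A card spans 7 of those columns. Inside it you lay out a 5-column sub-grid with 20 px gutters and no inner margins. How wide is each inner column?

235.2 px

Inside the margins: 1454 − 16 = 1438 px.
1438 − 7·18 = 1312; ÷8 gives c = 164 px.
7-column span = 7·164 + 6·18 = 1256 px.
5d + 4·20 = 1256 → 5d = 1176 → d = 235.2 px.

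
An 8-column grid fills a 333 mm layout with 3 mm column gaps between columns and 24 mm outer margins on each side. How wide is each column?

Subtract both margins: 333 − 2·24 = 285 mm.
285 − 7·3 = 264; ÷8 gives c = 33 mm.

33 mm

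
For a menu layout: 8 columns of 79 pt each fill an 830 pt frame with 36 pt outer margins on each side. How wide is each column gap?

18 pt

Subtract both margins: 830 − 2·36 = 758 pt.
Columns use 632 pt, leaving 126 pt across 7 column gaps = 18 pt each.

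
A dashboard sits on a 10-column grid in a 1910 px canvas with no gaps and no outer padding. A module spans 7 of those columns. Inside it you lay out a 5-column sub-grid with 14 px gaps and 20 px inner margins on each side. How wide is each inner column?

1910 / 10 = 191 px per column.
7-column span = 7·191 = 1337 px.
Inner content = 1337 − 2·20 = 1297 px.
5 columns + 4 gaps: 5d + 4·14 = 1297.
5d = 1297 − 56 = 1241, so d = 248.2 px.

248.2 px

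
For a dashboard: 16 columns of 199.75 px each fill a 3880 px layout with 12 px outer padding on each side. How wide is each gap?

Subtract both margins: 3880 − 2·12 = 3856 px.
Columns use 3196 px, leaving 660 px across 15 gaps = 44 px each.

44 px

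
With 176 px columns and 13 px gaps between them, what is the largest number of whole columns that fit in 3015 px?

16 columns: 16·176 + 15·13 = 3011 px ≤ 3015.
17 columns: 3200 px > 3015. So 16.

16 columns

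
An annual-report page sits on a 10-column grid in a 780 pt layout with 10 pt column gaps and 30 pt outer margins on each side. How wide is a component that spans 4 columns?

Inside the margins: 780 − 60 = 720 pt.
720 − 9·10 = 630; ÷10 gives c = 63 pt.
4 columns plus 3 column gaps: 252 + 30 = 282 pt.

282 pt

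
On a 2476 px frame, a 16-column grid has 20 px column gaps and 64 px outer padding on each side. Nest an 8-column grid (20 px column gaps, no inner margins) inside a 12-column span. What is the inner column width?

202 px

Outer content = 2476 − 2·64 = 2348 px.
16c + 15·20 = 2348 → 16c = 2048 → c = 128 px.
12 columns plus 11 column gaps: 1536 + 220 = 1756 px.
8d + 7·20 = 1756 → 8d = 1616 → d = 202 px.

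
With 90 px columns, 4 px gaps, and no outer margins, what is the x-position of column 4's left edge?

Each column+gutter stride is 94 px; with no margin, 3 of them is 282 px.

282 px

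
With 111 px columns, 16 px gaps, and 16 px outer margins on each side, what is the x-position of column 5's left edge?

Each column+gutter stride is 127 px; 4 of them past the 16 px margin is 16 + 508 = 524 px.

524 px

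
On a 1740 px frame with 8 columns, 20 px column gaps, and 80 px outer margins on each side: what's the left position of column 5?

Content = 1740 − 2·80 = 1580 px.
Subtracting 7 column gaps of 20 leaves 1440 for 8 columns, so c = 180 px.
Column 5 starts at margin + 4·(column + gutter) = 80 + 4·200 = 880 px.

880 px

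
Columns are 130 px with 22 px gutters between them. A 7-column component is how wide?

Span of 7: 7·130 + 6·22 = 910 + 132 = 1042 px.

1042 px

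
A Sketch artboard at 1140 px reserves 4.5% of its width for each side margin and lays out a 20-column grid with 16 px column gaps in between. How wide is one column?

36.67 px

Margins: 4.5% × 1140 = 51.3 px each, so content = 1140 − 102.6 = 1037.4 px.
Subtracting 19 column gaps of 16 leaves 733.4 for 20 columns, so c = 36.67 px.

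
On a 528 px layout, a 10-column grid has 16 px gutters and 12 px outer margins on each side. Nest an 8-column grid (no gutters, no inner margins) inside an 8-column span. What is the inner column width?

50 px

Take off 24 px of margins, leaving 504 px.
10c + 9·16 = 504 → 10c = 360 → c = 36 px.
Span of 8: 8·36 + 7·16 = 288 + 112 = 400 px.
400 / 8 = 50 px per column.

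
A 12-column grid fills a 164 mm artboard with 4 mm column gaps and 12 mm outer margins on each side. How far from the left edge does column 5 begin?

60 mm

Content = 164 − 2·12 = 140 mm.
140 − 11·4 = 96; ÷12 gives c = 8 mm.
Each column+gutter stride is 12 mm; 4 of them past the 12 mm margin is 12 + 48 = 60 mm.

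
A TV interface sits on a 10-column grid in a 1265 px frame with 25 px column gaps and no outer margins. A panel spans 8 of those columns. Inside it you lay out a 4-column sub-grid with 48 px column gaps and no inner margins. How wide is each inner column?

215.75 px

Subtracting 9 column gaps of 25 leaves 1040 for 10 columns, so c = 104 px.
8-column span = 8·104 + 7·25 = 1007 px.
4d + 3·48 = 1007 → 4d = 863 → d = 215.75 px.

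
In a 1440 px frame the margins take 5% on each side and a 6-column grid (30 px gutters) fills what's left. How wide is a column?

191 px

Each margin = 5% of 1440 = 72 px; content = 1440 − 2·72 = 1296 px.
Subtracting 5 gutters of 30 leaves 1146 for 6 columns, so c = 191 px.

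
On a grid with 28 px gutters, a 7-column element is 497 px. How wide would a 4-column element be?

497 − 6·28 = 329; ÷7 gives c = 47 px.
4 columns plus 3 gutters: 188 + 84 = 272 px.

272 px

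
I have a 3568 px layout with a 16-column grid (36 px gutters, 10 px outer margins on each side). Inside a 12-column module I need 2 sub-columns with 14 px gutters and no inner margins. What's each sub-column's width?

1319 px

Outer content = 3568 − 2·10 = 3548 px.
16c + 15·36 = 3548 → 16c = 3008 → c = 188 px.
Span of 12: 12·188 + 11·36 = 2256 + 396 = 2652 px.
Subtracting 1 gutter of 14 leaves 2638 for 2 columns, so d = 1319 px.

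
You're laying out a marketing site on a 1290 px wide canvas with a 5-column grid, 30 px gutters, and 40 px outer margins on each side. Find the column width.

Take off 80 px of margins, leaving 1210 px.
1210 − 4·30 = 1090; ÷5 gives c = 218 px.

218 px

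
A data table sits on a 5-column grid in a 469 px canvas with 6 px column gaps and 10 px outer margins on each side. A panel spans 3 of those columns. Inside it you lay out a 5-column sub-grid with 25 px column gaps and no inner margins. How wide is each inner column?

33.4 px

Inside the margins: 469 − 20 = 449 px.
5 columns + 4 column gaps: 5c + 4·6 = 449.
5c = 449 − 24 = 425, so c = 85 px.
Span of 3: 3·85 + 2·6 = 255 + 12 = 267 px.
Subtracting 4 column gaps of 25 leaves 167 for 5 columns, so d = 33.4 px.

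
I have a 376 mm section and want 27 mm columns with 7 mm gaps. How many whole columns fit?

11 columns

11 columns: 11·27 + 10·7 = 367 mm ≤ 376.
12 columns: 401 mm > 376. So 11.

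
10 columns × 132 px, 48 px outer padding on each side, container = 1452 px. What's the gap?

Inside the margins: 1452 − 96 = 1356 px.
10·132 + 9g = 1356 → 9g = 36 → g = 4 px.

4 px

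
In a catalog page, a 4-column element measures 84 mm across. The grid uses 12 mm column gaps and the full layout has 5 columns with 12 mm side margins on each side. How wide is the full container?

132 mm

84 − 3·12 = 48; ÷4 gives c = 12 mm.
Total width: 2·12 + 5·12 + 4·12 = 132 mm.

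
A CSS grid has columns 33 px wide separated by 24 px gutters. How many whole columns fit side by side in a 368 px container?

6 columns

6 columns: 6·33 + 5·24 = 318 px ≤ 368.
7 columns: 375 px > 368. So 6.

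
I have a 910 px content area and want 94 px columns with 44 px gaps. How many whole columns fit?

6 columns: 6·94 + 5·44 = 784 px ≤ 910.
7 columns: 922 px > 910. So 6.

6 columns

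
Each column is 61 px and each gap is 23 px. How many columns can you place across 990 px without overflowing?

12 columns

12 columns: 12·61 + 11·23 = 985 px ≤ 990.
13 columns: 1069 px > 990. So 12.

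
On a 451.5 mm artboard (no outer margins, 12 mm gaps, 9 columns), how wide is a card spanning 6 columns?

297 mm

451.5 − 8·12 = 355.5; ÷9 gives c = 39.5 mm.
6-column span = 6·39.5 + 5·12 = 297 mm.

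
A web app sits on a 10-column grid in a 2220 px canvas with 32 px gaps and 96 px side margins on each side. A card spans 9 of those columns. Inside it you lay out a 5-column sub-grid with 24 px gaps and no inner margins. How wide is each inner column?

Subtract both margins: 2220 − 2·96 = 2028 px.
2028 − 9·32 = 1740; ÷10 gives c = 174 px.
Span of 9: 9·174 + 8·32 = 1566 + 256 = 1822 px.
5d + 4·24 = 1822 → 5d = 1726 → d = 345.2 px.

345.2 px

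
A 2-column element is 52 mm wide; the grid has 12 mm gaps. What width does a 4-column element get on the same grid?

52 − 1·12 = 40; ÷2 gives c = 20 mm.
Span of 4: 4·20 + 3·12 = 80 + 36 = 116 mm.

116 mm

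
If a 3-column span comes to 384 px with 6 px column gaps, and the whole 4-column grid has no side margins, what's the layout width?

384 − 2·6 = 372; ÷3 gives c = 124 px.
Summing: 496 + 18 = 514 px.

514 px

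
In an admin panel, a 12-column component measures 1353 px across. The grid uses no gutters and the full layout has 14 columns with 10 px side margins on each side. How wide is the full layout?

12c = 1353 → c = 112.75 px.
Layout = 2·10 + 14·112.75 = 20 + 1578.5 = 1598.5 px.

1598.5 px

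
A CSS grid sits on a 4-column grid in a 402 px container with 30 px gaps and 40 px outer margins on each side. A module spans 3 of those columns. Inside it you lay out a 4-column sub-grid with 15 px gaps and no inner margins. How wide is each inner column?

Subtract both margins: 402 − 2·40 = 322 px.
322 − 3·30 = 232; ÷4 gives c = 58 px.
3-column span = 3·58 + 2·30 = 234 px.
234 − 3·15 = 189; ÷4 gives d = 47.25 px.

47.25 px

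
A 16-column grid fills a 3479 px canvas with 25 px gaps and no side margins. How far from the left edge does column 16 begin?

3285 px

3479 − 15·25 = 3104; ÷16 gives c = 194 px.
No margin, so column 16 starts at 15·(column + gutter) = 15·219 = 3285 px.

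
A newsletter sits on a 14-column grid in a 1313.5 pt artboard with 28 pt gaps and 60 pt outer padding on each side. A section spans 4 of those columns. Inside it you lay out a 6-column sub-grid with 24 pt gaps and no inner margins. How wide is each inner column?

33.5 pt

Inside the margins: 1313.5 − 120 = 1193.5 pt.
1193.5 − 13·28 = 829.5; ÷14 gives c = 59.25 pt.
4 columns plus 3 gaps: 237 + 84 = 321 pt.
6d + 5·24 = 321 → 6d = 201 → d = 33.5 pt.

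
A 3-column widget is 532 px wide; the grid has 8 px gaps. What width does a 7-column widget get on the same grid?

3 columns + 2 gaps: 3c + 2·8 = 532.
3c = 532 − 16 = 516, so c = 172 px.
7-column span = 7·172 + 6·8 = 1252 px.

1252 px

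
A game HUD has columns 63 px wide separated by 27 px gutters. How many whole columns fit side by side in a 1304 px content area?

14 columns: 14·63 + 13·27 = 1233 px ≤ 1304.
15 columns: 1323 px > 1304. So 14.

14 columns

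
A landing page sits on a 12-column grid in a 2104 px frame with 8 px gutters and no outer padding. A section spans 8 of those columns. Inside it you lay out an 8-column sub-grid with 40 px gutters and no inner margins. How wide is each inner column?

Subtracting 11 gutters of 8 leaves 2016 for 12 columns, so c = 168 px.
8-column span = 8·168 + 7·8 = 1400 px.
Subtracting 7 gutters of 40 leaves 1120 for 8 columns, so d = 140 px.

140 px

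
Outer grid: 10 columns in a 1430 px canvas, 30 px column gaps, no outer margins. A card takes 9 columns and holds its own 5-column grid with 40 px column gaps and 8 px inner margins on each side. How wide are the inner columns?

Subtracting 9 column gaps of 30 leaves 1160 for 10 columns, so c = 116 px.
9-column span = 9·116 + 8·30 = 1284 px.
Inner content = 1284 − 2·8 = 1268 px.
5d + 4·40 = 1268 → 5d = 1108 → d = 221.6 px.

221.6 px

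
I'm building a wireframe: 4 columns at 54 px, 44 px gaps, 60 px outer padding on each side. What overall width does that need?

Canvas = 2·60 + 4·54 + 3·44 = 120 + 216 + 132 = 468 px.

468 px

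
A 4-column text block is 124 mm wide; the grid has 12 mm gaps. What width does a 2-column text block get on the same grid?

4 columns + 3 gaps: 4c + 3·12 = 124.
4c = 124 − 36 = 88, so c = 22 mm.
Span of 2: 2·22 + 1·12 = 44 + 12 = 56 mm.

56 mm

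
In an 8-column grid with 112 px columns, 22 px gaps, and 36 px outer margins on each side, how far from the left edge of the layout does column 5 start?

572 px

Column 5 starts at margin + 4·(column + gutter) = 36 + 4·134 = 572 px.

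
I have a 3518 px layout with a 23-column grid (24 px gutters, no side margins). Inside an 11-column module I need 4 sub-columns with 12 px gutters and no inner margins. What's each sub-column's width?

408.5 px

Subtracting 22 gutters of 24 leaves 2990 for 23 columns, so c = 130 px.
11 columns plus 10 gutters: 1430 + 240 = 1670 px.
Subtracting 3 gutters of 12 leaves 1634 for 4 columns, so d = 408.5 px.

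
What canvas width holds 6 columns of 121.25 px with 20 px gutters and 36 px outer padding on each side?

Adding margins, columns and gutters: 72 + 727.5 + 100 = 899.5 px.

899.5 px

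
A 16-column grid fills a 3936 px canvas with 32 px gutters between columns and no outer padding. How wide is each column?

216 px

3936 − 15·32 = 3456; ÷16 gives c = 216 px.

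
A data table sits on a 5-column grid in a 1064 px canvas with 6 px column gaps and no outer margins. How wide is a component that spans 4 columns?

Subtracting 4 column gaps of 6 leaves 1040 for 5 columns, so c = 208 px.
4-column span = 4·208 + 3·6 = 850 px.

850 px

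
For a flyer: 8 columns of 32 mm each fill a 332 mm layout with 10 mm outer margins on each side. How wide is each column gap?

Take off 20 mm of margins, leaving 312 mm.
8 columns take 8·32 = 256 mm; remaining 56 splits into 7 column gaps.
g = 56 / 7 = 8 mm.

8 mm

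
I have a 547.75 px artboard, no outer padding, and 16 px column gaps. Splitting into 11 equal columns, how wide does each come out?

35.25 px

11c + 10·16 = 547.75 → 11c = 387.75 → c = 35.25 px.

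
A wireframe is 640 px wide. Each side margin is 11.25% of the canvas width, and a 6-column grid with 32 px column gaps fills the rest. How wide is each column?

Each margin = 11.25% of 640 = 72 px; content = 640 − 2·72 = 496 px.
6c + 5·32 = 496 → 6c = 336 → c = 56 px.

56 px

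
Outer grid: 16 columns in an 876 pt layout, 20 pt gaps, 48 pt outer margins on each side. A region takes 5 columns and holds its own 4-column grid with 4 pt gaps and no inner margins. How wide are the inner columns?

Outer content = 876 − 2·48 = 780 pt.
16c + 15·20 = 780 → 16c = 480 → c = 30 pt.
5-column span = 5·30 + 4·20 = 230 pt.
230 − 3·4 = 218; ÷4 gives d = 54.5 pt.

54.5 pt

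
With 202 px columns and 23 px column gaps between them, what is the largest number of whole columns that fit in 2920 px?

13 columns

13 columns: 13·202 + 12·23 = 2902 px ≤ 2920.
14 columns: 3127 px > 2920. So 13.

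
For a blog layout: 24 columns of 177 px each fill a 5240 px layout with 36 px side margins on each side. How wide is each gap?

40 px

Inside the margins: 5240 − 72 = 5168 px.
Columns use 4248 px, leaving 920 px across 23 gaps = 40 px each.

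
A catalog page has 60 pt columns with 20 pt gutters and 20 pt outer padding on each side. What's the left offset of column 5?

340 pt

Before column 5: the margin + 4 columns + 4 gutters.
Offset = 20 + 4·(60 + 20) = 20 + 320 = 340 pt.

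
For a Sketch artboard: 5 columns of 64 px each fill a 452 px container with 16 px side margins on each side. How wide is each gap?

25 px

Subtract both margins: 452 − 2·16 = 420 px.
Columns use 320 px, leaving 100 px across 4 gaps = 25 px each.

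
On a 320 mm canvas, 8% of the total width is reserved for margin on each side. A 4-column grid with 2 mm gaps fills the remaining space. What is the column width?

65.7 mm

Each margin = 8% of 320 = 25.6 mm; content = 320 − 2·25.6 = 268.8 mm.
4c + 3·2 = 268.8 → 4c = 262.8 → c = 65.7 mm.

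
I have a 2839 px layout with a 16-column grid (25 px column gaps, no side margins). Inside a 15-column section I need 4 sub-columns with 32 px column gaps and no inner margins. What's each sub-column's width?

641 px

Subtracting 15 column gaps of 25 leaves 2464 for 16 columns, so c = 154 px.
15-column span = 15·154 + 14·25 = 2660 px.
4d + 3·32 = 2660 → 4d = 2564 → d = 641 px.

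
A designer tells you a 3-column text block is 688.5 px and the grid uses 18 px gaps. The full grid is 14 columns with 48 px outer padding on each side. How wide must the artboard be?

688.5 − 2·18 = 652.5; ÷3 gives c = 217.5 px.
Adding margins, columns and gutters: 96 + 3045 + 234 = 3375 px.

3375 px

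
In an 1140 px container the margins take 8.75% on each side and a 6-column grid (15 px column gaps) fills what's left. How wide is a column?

Margins: 8.75% × 1140 = 99.75 px each, so content = 1140 − 199.5 = 940.5 px.
Subtracting 5 column gaps of 15 leaves 865.5 for 6 columns, so c = 144.25 px.

144.25 px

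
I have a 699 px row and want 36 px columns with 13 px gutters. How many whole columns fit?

k columns need k·36 + (k−1)·13 = k·49 − 13.
k·49 − 13 ≤ 699 → k ≤ 712 / 49 ≈ 14.53, so k = 14.

14 columns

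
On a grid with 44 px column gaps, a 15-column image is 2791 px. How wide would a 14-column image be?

2602 px

15c + 14·44 = 2791 → 15c = 2175 → c = 145 px.
14 columns plus 13 column gaps: 2030 + 572 = 2602 px.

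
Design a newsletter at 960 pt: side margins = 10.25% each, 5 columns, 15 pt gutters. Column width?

140.64 pt

Each margin = 10.25% of 960 = 98.4 pt; content = 960 − 2·98.4 = 763.2 pt.
763.2 − 4·15 = 703.2; ÷5 gives c = 140.64 pt.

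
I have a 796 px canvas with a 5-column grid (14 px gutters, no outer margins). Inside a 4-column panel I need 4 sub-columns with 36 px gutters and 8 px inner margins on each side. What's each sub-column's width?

5 columns + 4 gutters: 5c + 4·14 = 796.
5c = 796 − 56 = 740, so c = 148 px.
4 columns plus 3 gutters: 592 + 42 = 634 px.
Inner content = 634 − 2·8 = 618 px.
618 − 3·36 = 510; ÷4 gives d = 127.5 px.

127.5 px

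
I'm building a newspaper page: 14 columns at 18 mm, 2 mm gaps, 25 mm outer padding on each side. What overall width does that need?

Container = 2·25 + 14·18 + 13·2 = 50 + 252 + 26 = 328 mm.

328 mm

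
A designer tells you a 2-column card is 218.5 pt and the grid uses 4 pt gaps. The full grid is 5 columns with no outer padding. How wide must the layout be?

552.25 pt

Subtracting 1 gap of 4 leaves 214.5 for 2 columns, so c = 107.25 pt.
Layout = 5·107.25 + 4·4 = 536.25 + 16 = 552.25 pt.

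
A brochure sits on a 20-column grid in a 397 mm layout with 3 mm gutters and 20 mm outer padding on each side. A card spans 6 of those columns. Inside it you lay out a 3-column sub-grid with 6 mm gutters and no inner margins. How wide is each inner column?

31 mm

Outer content = 397 − 2·20 = 357 mm.
20 columns + 19 gutters: 20c + 19·3 = 357.
20c = 357 − 57 = 300, so c = 15 mm.
6-column span = 6·15 + 5·3 = 105 mm.
3 columns + 2 gutters: 3d + 2·6 = 105.
3d = 105 − 12 = 93, so d = 31 mm.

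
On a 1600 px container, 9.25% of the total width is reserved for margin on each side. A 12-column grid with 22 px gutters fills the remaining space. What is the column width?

Each margin = 9.25% of 1600 = 148 px; content = 1600 − 2·148 = 1304 px.
Subtracting 11 gutters of 22 leaves 1062 for 12 columns, so c = 88.5 px.

88.5 px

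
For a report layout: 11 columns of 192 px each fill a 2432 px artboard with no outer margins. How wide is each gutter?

32 px

Columns use 2112 px, leaving 320 px across 10 gutters = 32 px each.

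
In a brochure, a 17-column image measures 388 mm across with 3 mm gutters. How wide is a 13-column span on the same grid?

296 mm

17 columns + 16 gutters: 17c + 16·3 = 388.
17c = 388 − 48 = 340, so c = 20 mm.
Span of 13: 13·20 + 12·3 = 260 + 36 = 296 mm.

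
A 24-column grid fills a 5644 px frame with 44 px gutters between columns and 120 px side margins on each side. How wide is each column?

183 px

Content width = 5644 − 2·120 = 5404 px.
5404 − 23·44 = 4392; ÷24 gives c = 183 px.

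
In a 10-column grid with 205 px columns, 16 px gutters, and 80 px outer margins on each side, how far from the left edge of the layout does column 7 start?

Each column+gutter stride is 221 px; 6 of them past the 80 px margin is 80 + 1326 = 1406 px.

1406 px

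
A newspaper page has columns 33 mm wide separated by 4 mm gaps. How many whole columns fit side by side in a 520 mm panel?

14 columns

Each extra column adds 33 + 4 = 37 mm.
(520 + 4) / 37 = 14.16, so 14 columns fit.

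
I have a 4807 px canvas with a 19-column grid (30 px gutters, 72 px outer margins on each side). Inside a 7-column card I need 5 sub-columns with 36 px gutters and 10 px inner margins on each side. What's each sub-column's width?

307 px

Inside the margins: 4807 − 144 = 4663 px.
Subtracting 18 gutters of 30 leaves 4123 for 19 columns, so c = 217 px.
Span of 7: 7·217 + 6·30 = 1519 + 180 = 1699 px.
Inner content = 1699 − 2·10 = 1679 px.
1679 − 4·36 = 1535; ÷5 gives d = 307 px.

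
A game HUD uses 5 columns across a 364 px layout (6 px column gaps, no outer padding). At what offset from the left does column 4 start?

222 px

Subtracting 4 column gaps of 6 leaves 340 for 5 columns, so c = 68 px.
Before column 4: 3 columns + 3 column gaps.
Offset = 3·(68 + 6) = 3·74 = 222 px.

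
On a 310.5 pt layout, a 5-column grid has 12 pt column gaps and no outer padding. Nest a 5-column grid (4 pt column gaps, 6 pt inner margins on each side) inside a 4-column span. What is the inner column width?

5c + 4·12 = 310.5 → 5c = 262.5 → c = 52.5 pt.
Span of 4: 4·52.5 + 3·12 = 210 + 36 = 246 pt.
Inner content = 246 − 2·6 = 234 pt.
234 − 4·4 = 218; ÷5 gives d = 43.6 pt.

43.6 pt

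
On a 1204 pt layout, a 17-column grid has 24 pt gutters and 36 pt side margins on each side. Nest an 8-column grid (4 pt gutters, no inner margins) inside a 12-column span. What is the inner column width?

95.5 pt

Subtract both margins: 1204 − 2·36 = 1132 pt.
1132 − 16·24 = 748; ÷17 gives c = 44 pt.
Span of 12: 12·44 + 11·24 = 528 + 264 = 792 pt.
792 − 7·4 = 764; ÷8 gives d = 95.5 pt.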